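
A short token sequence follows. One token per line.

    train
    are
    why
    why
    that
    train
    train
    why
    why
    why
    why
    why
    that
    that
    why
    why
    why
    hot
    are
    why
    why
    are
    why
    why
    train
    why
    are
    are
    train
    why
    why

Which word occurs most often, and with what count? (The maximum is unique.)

"why", 17 times

Unigram frequencies (highest first):
  why: 17
  train: 5
  are: 5
  that: 3
  hot: 1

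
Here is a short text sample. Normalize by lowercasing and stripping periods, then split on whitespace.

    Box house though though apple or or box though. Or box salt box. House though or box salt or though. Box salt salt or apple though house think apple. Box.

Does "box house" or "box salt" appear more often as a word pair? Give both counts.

"box salt" (3 vs 2)

"box house": 2 occurrences
"box salt": 3 occurrences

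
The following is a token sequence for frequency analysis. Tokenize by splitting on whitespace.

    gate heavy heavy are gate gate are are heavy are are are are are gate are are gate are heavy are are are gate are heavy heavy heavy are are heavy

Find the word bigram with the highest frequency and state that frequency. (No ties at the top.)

Bigram frequencies (highest first):
  are are: 9
  heavy are: 4
  are gate: 4
  gate are: 4
  are heavy: 4
  heavy heavy: 3
  … (2 more, each ≤ 1)

"are are", 9 times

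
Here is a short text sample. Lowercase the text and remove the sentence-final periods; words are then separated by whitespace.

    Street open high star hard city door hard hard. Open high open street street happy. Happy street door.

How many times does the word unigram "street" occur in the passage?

4

Scanning the 18 tokens for "street":
  position 1: street
  position 13: street
  position 14: street
  position 17: street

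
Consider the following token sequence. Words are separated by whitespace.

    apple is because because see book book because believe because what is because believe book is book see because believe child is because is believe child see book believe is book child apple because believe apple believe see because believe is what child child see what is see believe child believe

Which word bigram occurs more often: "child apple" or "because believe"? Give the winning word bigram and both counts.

"child apple": 1 occurrence
"because believe": 5 occurrences

"because believe" (5 vs 1)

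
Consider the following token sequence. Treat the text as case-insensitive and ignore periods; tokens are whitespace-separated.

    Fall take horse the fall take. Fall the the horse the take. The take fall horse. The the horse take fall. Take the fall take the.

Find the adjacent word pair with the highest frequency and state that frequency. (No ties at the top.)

Bigram frequencies (highest first):
  fall take: 4
  horse the: 3
  take fall: 3
  take the: 3
  the fall: 2
  the the: 2
  … (6 more, each ≤ 2)

"fall take", 4 times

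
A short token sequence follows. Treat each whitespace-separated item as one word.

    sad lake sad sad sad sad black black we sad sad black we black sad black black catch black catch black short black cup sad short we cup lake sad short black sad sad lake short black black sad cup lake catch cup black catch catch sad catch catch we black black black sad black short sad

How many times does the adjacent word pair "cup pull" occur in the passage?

Scanning the 56 overlapping bigram windows for "cup pull":
  (none found)

0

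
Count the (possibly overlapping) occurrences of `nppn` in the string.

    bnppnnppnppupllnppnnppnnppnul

5

Sliding a length-4 window over the 29 characters (26 positions):
  position 2–5: nppn
  position 6–9: nppn
  position 16–19: nppn
  position 20–23: nppn
  position 24–27: nppn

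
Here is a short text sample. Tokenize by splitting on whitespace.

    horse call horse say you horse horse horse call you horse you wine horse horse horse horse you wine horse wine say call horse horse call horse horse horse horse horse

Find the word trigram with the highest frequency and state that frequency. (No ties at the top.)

"horse horse horse", 6 times

Trigram frequencies (highest first):
  horse horse horse: 6
  horse call horse: 2
  horse horse call: 2
  horse you wine: 2
  you wine horse: 2
  call horse horse: 2
  … (13 more, each ≤ 1)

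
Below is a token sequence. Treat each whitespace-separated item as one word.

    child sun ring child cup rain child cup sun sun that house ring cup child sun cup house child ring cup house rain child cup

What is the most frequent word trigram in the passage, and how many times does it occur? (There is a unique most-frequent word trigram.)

"rain child cup", 2 times

Trigram frequencies (highest first):
  rain child cup: 2
  child sun ring: 1
  sun ring child: 1
  ring child cup: 1
  child cup rain: 1
  cup rain child: 1
  … (16 more, each ≤ 1)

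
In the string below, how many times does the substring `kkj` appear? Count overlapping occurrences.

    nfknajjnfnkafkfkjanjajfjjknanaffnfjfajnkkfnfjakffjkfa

0

Sliding a length-3 window over the 53 characters (51 positions):
  (no match at any position)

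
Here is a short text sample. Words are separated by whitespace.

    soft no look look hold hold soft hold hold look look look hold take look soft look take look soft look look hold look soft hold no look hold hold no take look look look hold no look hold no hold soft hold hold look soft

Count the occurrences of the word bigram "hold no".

4

Scanning the 45 overlapping bigram windows for "hold no":
  position 26–27: hold no
  position 30–31: hold no
  position 36–37: hold no
  position 39–40: hold no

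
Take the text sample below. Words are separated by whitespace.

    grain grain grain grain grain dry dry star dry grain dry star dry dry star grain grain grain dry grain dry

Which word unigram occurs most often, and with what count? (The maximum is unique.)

Unigram frequencies (highest first):
  grain: 10
  dry: 8
  star: 3

"grain", 10 times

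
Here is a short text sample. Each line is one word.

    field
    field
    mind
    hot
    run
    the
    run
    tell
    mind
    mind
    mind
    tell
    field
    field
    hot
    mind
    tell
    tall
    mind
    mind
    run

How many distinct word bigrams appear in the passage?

16

21 tokens → 20 bigram windows in total.
Repeated bigrams (each contributes count−1 duplicates):
  mind mind: 3
  field field: 2
  mind tell: 2
4 duplicate windows → 20 − 4 = 16 distinct.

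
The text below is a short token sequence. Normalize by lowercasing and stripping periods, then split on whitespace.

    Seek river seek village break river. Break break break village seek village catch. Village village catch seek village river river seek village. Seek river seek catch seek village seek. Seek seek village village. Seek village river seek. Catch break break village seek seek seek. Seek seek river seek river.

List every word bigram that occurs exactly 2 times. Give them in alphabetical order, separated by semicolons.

break village; catch seek; seek catch; village catch; village river; village village

Bigram counts meeting the condition (exactly 2 times):
  break village: 2
  catch seek: 2
  seek catch: 2
  village catch: 2
  village river: 2
  village village: 2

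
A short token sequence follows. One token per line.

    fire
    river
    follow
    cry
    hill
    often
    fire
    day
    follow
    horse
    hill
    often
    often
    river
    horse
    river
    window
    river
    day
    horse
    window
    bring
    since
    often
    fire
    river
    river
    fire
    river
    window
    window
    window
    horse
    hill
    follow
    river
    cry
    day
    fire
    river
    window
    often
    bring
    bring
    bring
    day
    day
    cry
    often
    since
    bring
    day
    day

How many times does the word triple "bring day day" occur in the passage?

2

Scanning the 51 overlapping trigram windows for "bring day day":
  position 45–47: bring day day
  position 51–53: bring day day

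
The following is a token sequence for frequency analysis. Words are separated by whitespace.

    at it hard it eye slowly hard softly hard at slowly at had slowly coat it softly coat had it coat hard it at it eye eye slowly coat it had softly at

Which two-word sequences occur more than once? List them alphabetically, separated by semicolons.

Bigram counts meeting the condition (more than once):
  at it: 2
  coat it: 2
  eye slowly: 2
  hard it: 2
  it eye: 2
  slowly coat: 2

at it; coat it; eye slowly; hard it; it eye; slowly coat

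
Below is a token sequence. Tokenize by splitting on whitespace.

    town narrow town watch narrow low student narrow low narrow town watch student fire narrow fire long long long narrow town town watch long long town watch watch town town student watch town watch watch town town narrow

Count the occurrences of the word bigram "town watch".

5

Scanning the 37 overlapping bigram windows for "town watch":
  position 3–4: town watch
  position 11–12: town watch
  position 22–23: town watch
  position 26–27: town watch
  position 33–34: town watch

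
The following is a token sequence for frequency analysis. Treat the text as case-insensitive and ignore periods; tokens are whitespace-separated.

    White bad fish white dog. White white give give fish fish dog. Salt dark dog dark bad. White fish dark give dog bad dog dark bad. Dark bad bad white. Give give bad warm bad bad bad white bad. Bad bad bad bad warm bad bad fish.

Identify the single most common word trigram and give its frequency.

"bad bad bad", 4 times

Trigram frequencies (highest first):
  bad bad bad: 4
  white give give: 2
  dog dark bad: 2
  bad bad white: 2
  bad warm bad: 2
  warm bad bad: 2
  … (31 more, each ≤ 1)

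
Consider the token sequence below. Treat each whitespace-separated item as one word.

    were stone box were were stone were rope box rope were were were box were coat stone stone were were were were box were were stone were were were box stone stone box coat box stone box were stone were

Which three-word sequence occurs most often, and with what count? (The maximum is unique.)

Trigram frequencies (highest first):
  were were were: 4
  were stone were: 3
  were were box: 3
  stone box were: 2
  box were were: 2
  were were stone: 2
  … (20 more, each ≤ 2)

"were were were", 4 times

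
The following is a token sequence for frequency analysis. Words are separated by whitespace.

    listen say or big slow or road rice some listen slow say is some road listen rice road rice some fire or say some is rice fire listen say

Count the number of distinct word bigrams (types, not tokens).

25

29 tokens → 28 bigram windows in total.
Repeated bigrams (each contributes count−1 duplicates):
  listen say: 2
  rice some: 2
  road rice: 2
3 duplicate windows → 28 − 3 = 25 distinct.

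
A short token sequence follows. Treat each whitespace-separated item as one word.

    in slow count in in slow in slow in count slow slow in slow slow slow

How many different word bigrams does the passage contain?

16 tokens → 15 bigram windows in total.
Repeated bigrams (each contributes count−1 duplicates):
  in slow: 4
  slow in: 3
  slow slow: 3
7 duplicate windows → 15 − 7 = 8 distinct.

8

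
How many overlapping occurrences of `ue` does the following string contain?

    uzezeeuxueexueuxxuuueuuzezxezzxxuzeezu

Sliding a length-2 window over the 38 characters (37 positions):
  position 9–10: ue
  position 13–14: ue
  position 20–21: ue

3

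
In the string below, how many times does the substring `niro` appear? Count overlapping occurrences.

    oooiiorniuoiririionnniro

1

Sliding a length-4 window over the 24 characters (21 positions):
  position 21–24: niro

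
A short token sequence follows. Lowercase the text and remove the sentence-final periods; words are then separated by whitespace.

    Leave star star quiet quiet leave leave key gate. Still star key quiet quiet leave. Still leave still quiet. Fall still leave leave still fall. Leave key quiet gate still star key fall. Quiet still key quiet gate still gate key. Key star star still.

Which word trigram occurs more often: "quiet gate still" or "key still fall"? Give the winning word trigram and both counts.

"quiet gate still": 2 occurrences
"key still fall": 0 occurrences

"quiet gate still" (2 vs 0)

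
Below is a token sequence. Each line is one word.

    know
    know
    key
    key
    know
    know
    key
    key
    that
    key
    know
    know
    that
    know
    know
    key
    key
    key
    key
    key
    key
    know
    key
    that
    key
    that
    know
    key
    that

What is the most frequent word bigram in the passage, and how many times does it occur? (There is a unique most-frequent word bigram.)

Bigram frequencies (highest first):
  key key: 7
  know key: 5
  know know: 4
  key that: 4
  key know: 3
  that key: 2
  … (2 more, each ≤ 2)

"key key", 7 times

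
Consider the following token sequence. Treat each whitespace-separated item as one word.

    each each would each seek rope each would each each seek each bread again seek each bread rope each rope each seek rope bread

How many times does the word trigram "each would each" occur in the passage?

2

Scanning the 22 overlapping trigram windows for "each would each":
  position 2–4: each would each
  position 7–9: each would each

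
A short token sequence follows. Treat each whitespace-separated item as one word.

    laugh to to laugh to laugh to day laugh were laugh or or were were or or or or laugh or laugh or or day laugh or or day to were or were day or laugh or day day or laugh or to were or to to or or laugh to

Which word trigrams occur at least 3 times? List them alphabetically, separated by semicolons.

Trigram counts meeting the condition (at least 3 times):
  laugh or or: 3
  or laugh or: 4

laugh or or; or laugh or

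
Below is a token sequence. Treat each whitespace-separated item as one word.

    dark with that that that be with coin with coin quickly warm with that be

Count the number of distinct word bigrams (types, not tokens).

15 tokens → 14 bigram windows in total.
Repeated bigrams (each contributes count−1 duplicates):
  that be: 2
  that that: 2
  with coin: 2
  with that: 2
4 duplicate windows → 14 − 4 = 10 distinct.

10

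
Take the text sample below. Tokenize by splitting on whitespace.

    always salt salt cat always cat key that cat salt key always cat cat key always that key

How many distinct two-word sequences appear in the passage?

18 tokens → 17 bigram windows in total.
Repeated bigrams (each contributes count−1 duplicates):
  always cat: 2
  cat key: 2
  key always: 2
3 duplicate windows → 17 − 3 = 14 distinct.

14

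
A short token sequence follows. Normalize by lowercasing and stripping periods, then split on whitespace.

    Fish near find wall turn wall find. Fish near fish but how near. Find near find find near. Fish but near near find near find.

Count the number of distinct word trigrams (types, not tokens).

20

25 tokens → 23 trigram windows in total.
Repeated trigrams (each contributes count−1 duplicates):
  find near find: 2
  near find near: 2
  near fish but: 2
3 duplicate windows → 23 − 3 = 20 distinct.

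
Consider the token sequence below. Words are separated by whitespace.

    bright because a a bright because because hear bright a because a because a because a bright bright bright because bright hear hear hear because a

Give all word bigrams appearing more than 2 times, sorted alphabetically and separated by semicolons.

Bigram counts meeting the condition (more than 2 times):
  a because: 3
  because a: 5
  bright because: 3

a because; because a; bright because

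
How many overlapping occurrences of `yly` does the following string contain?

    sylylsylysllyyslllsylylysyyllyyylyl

5

Sliding a length-3 window over the 35 characters (33 positions):
  position 2–4: yly
  position 7–9: yly
  position 20–22: yly
  position 22–24: yly
  position 32–34: yly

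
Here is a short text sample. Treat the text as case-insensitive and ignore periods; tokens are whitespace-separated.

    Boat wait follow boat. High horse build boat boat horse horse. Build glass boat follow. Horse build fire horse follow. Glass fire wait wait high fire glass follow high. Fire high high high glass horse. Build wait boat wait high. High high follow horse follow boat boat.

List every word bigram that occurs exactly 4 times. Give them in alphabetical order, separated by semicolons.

Bigram counts meeting the condition (exactly 4 times):
  high high: 4
  horse build: 4

high high; horse build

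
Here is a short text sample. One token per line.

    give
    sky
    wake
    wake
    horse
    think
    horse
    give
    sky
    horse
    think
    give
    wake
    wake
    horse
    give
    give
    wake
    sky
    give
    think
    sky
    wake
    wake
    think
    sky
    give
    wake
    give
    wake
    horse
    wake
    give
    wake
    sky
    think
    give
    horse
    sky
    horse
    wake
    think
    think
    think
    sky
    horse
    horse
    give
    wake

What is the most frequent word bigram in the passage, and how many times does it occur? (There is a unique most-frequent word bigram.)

"give wake", 6 times

Bigram frequencies (highest first):
  give wake: 6
  wake wake: 3
  wake horse: 3
  horse give: 3
  sky horse: 3
  think sky: 3
  … (17 more, each ≤ 2)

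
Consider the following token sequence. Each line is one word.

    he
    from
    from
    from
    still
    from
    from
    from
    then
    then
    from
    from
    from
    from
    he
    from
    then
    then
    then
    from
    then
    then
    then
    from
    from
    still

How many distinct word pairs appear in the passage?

8

26 tokens → 25 bigram windows in total.
Repeated bigrams (each contributes count−1 duplicates):
  from from: 8
  then then: 5
  from then: 3
  then from: 3
  from still: 2
  he from: 2
17 duplicate windows → 25 − 17 = 8 distinct.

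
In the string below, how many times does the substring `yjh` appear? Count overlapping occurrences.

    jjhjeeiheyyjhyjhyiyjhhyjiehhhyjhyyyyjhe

Sliding a length-3 window over the 39 characters (37 positions):
  position 11–13: yjh
  position 14–16: yjh
  position 19–21: yjh
  position 30–32: yjh
  position 36–38: yjh

5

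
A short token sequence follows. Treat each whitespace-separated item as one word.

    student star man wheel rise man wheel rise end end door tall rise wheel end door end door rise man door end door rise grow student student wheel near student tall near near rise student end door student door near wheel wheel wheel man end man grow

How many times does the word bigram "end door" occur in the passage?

5

Scanning the 46 overlapping bigram windows for "end door":
  position 10–11: end door
  position 15–16: end door
  position 17–18: end door
  position 22–23: end door
  position 36–37: end door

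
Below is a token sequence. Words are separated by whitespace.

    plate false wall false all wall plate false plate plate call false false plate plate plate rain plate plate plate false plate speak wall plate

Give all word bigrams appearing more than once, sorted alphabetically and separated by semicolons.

Bigram counts meeting the condition (more than once):
  false plate: 3
  plate false: 3
  plate plate: 5
  wall plate: 2

false plate; plate false; plate plate; wall plate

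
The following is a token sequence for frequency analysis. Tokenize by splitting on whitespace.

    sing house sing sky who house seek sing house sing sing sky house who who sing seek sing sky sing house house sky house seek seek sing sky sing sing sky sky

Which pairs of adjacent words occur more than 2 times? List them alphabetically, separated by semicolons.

Bigram counts meeting the condition (more than 2 times):
  seek sing: 3
  sing house: 3
  sing sky: 5

seek sing; sing house; sing sky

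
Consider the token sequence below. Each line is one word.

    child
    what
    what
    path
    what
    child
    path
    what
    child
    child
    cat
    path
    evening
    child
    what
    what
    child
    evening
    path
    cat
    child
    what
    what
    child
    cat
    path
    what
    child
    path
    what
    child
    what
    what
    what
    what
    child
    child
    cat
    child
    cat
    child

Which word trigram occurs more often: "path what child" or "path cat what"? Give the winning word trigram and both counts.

"path what child": 4 occurrences
"path cat what": 0 occurrences

"path what child" (4 vs 0)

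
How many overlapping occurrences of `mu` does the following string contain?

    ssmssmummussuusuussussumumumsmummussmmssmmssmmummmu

8

Sliding a length-2 window over the 51 characters (50 positions):
  position 6–7: mu
  position 9–10: mu
  position 24–25: mu
  position 26–27: mu
  position 30–31: mu
  position 33–34: mu
  position 46–47: mu
  position 50–51: mu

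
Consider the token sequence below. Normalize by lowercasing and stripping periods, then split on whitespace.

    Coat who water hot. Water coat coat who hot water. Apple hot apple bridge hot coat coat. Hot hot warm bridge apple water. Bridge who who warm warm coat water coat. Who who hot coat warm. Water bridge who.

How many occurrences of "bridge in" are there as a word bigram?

Scanning the 38 overlapping bigram windows for "bridge in":
  (none found)

0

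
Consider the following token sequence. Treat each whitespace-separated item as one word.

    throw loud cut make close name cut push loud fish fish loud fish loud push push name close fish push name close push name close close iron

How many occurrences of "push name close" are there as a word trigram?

Scanning the 25 overlapping trigram windows for "push name close":
  position 16–18: push name close
  position 20–22: push name close
  position 23–25: push name close

3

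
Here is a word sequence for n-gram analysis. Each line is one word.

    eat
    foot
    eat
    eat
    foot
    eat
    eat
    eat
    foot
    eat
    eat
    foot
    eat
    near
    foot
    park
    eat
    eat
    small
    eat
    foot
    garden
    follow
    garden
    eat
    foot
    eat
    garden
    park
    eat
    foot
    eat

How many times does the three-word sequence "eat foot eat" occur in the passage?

6

Scanning the 30 overlapping trigram windows for "eat foot eat":
  position 1–3: eat foot eat
  position 4–6: eat foot eat
  position 8–10: eat foot eat
  position 11–13: eat foot eat
  position 25–27: eat foot eat
  position 30–32: eat foot eat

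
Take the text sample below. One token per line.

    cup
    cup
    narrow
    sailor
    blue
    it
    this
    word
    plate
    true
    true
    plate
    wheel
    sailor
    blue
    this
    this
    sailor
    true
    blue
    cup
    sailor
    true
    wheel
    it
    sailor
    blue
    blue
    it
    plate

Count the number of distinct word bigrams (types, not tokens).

25

30 tokens → 29 bigram windows in total.
Repeated bigrams (each contributes count−1 duplicates):
  sailor blue: 3
  blue it: 2
  sailor true: 2
4 duplicate windows → 29 − 4 = 25 distinct.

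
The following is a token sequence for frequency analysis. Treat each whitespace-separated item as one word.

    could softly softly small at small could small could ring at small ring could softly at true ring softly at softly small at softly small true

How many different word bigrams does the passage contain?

17

26 tokens → 25 bigram windows in total.
Repeated bigrams (each contributes count−1 duplicates):
  softly small: 3
  at small: 2
  at softly: 2
  could softly: 2
  small at: 2
  small could: 2
  softly at: 2
8 duplicate windows → 25 − 8 = 17 distinct.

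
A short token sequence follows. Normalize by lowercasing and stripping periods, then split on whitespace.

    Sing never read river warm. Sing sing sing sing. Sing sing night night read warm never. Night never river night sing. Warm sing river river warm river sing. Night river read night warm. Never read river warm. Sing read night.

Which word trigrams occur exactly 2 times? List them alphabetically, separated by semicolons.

never read river; read river warm; river warm sing

Trigram counts meeting the condition (exactly 2 times):
  never read river: 2
  read river warm: 2
  river warm sing: 2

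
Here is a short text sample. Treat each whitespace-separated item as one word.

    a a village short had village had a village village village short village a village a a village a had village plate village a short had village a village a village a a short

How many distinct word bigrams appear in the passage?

14

34 tokens → 33 bigram windows in total.
Repeated bigrams (each contributes count−1 duplicates):
  village a: 7
  a village: 6
  a a: 3
  had village: 3
  a short: 2
  short had: 2
  village short: 2
  village village: 2
19 duplicate windows → 33 − 19 = 14 distinct.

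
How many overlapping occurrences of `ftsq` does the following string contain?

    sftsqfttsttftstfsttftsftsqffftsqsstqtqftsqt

4

Sliding a length-4 window over the 43 characters (40 positions):
  position 2–5: ftsq
  position 23–26: ftsq
  position 29–32: ftsq
  position 39–42: ftsq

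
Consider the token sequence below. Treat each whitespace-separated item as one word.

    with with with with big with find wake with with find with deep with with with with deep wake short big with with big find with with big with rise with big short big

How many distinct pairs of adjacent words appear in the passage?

16

34 tokens → 33 bigram windows in total.
Repeated bigrams (each contributes count−1 duplicates):
  with with: 9
  with big: 4
  big with: 3
  find with: 2
  short big: 2
  with deep: 2
  with find: 2
17 duplicate windows → 33 − 17 = 16 distinct.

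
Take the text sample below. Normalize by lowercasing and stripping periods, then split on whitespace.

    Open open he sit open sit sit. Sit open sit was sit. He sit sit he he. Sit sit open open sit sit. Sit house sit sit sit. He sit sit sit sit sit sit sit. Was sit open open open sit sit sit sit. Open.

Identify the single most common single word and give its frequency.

Unigram frequencies (highest first):
  sit: 28
  open: 10
  he: 5
  was: 2
  house: 1

"sit", 28 times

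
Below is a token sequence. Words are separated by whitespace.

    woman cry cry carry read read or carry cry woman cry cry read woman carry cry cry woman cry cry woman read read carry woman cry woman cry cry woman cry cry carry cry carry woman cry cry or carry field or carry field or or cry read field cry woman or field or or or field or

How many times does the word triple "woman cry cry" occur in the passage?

Scanning the 56 overlapping trigram windows for "woman cry cry":
  position 1–3: woman cry cry
  position 10–12: woman cry cry
  position 18–20: woman cry cry
  position 27–29: woman cry cry
  position 30–32: woman cry cry
  position 36–38: woman cry cry

6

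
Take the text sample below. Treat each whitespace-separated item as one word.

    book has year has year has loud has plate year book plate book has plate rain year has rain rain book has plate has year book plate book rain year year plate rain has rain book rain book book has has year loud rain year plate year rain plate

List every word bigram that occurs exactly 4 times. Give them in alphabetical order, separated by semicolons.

Bigram counts meeting the condition (exactly 4 times):
  book has: 4
  has year: 4

book has; has year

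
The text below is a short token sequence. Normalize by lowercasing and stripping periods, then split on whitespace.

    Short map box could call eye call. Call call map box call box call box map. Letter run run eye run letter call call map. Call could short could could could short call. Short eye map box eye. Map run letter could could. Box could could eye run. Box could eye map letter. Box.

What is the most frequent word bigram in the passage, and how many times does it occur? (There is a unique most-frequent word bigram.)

Bigram frequencies (highest first):
  could could: 4
  map box: 3
  box could: 3
  call call: 3
  eye map: 3
  call map: 2
  … (28 more, each ≤ 2)

"could could", 4 times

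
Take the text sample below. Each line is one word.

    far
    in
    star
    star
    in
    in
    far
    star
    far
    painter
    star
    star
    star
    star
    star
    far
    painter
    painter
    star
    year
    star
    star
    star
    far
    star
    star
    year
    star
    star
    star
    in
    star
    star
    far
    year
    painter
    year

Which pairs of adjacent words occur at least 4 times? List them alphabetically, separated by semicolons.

star far; star star

Bigram counts meeting the condition (at least 4 times):
  star far: 4
  star star: 11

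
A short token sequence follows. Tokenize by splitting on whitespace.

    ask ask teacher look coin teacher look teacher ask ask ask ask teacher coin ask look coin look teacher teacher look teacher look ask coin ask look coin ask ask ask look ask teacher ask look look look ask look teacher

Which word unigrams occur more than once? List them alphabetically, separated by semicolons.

Unigram counts meeting the condition (more than once):
  ask: 15
  coin: 5
  look: 12
  teacher: 9

ask; coin; look; teacher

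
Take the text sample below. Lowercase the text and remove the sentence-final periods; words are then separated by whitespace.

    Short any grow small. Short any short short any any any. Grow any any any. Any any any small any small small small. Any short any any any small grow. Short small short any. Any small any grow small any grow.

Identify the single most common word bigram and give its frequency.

Bigram frequencies (highest first):
  any any: 10
  short any: 5
  any grow: 4
  any small: 4
  small any: 4
  grow small: 2
  … (8 more, each ≤ 2)

"any any", 10 times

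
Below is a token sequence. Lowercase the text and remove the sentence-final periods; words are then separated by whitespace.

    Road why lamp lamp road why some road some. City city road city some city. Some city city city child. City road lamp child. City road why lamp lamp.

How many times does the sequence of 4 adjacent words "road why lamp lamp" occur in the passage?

2

Scanning the 26 overlapping 4-gram windows for "road why lamp lamp":
  position 1–4: road why lamp lamp
  position 26–29: road why lamp lamp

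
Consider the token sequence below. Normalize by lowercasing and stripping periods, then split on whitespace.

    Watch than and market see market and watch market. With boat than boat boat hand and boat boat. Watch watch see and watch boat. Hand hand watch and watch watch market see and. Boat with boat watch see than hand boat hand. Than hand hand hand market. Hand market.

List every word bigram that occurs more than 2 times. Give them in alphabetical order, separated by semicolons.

and watch; boat hand; hand hand

Bigram counts meeting the condition (more than 2 times):
  and watch: 3
  boat hand: 3
  hand hand: 3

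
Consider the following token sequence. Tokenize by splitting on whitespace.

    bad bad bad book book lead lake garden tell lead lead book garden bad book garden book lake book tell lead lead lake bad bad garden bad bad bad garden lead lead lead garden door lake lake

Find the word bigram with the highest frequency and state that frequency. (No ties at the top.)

Bigram frequencies (highest first):
  bad bad: 5
  lead lead: 4
  bad book: 2
  lead lake: 2
  tell lead: 2
  book garden: 2
  … (17 more, each ≤ 2)

"bad bad", 5 times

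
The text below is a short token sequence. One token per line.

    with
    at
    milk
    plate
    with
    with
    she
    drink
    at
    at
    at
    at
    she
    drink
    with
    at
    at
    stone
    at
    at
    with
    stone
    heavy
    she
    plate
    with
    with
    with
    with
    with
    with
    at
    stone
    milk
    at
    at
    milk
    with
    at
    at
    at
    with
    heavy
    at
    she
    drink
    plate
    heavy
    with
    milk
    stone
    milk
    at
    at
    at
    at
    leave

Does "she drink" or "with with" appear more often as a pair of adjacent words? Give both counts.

"she drink": 3 occurrences
"with with": 6 occurrences

"with with" (6 vs 3)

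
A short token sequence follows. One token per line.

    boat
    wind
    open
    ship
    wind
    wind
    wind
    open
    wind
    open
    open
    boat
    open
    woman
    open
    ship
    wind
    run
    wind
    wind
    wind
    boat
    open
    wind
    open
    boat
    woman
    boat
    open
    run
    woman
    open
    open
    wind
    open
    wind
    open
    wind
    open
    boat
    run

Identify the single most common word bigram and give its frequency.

Bigram frequencies (highest first):
  wind open: 7
  open wind: 5
  wind wind: 4
  open boat: 3
  boat open: 3
  open ship: 2
  … (13 more, each ≤ 2)

"wind open", 7 times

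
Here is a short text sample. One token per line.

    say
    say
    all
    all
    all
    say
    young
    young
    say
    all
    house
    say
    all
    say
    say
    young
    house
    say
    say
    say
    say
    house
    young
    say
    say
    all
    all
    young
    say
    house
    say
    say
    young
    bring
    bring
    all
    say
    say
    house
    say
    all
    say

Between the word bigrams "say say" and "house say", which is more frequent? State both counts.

"say say": 8 occurrences
"house say": 4 occurrences

"say say" (8 vs 4)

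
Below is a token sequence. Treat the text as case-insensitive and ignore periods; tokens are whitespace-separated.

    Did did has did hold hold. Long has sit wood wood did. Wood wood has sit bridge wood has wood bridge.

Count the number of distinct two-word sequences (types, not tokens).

21 tokens → 20 bigram windows in total.
Repeated bigrams (each contributes count−1 duplicates):
  has sit: 2
  wood has: 2
  wood wood: 2
3 duplicate windows → 20 − 3 = 17 distinct.

17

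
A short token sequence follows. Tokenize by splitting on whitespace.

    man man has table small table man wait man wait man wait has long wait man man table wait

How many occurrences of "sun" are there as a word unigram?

0

Scanning the 19 tokens for "sun":
  (none found)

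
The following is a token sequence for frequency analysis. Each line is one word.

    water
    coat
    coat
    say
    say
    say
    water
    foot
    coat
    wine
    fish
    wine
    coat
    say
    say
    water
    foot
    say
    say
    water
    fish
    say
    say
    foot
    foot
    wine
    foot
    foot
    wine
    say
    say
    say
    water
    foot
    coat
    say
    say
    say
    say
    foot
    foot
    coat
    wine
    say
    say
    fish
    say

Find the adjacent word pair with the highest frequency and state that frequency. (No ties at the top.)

Bigram frequencies (highest first):
  say say: 11
  say water: 4
  coat say: 3
  water foot: 3
  foot coat: 3
  foot foot: 3
  … (14 more, each ≤ 2)

"say say", 11 times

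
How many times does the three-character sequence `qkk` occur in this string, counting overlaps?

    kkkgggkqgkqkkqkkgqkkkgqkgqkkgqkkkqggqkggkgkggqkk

Sliding a length-3 window over the 48 characters (46 positions):
  position 11–13: qkk
  position 14–16: qkk
  position 18–20: qkk
  position 26–28: qkk
  position 30–32: qkk
  position 46–48: qkk

6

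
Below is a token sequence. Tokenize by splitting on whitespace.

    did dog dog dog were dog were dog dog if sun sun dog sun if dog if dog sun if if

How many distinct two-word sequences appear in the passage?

21 tokens → 20 bigram windows in total.
Repeated bigrams (each contributes count−1 duplicates):
  dog dog: 3
  dog if: 2
  dog sun: 2
  dog were: 2
  if dog: 2
  sun if: 2
  were dog: 2
8 duplicate windows → 20 − 8 = 12 distinct.

12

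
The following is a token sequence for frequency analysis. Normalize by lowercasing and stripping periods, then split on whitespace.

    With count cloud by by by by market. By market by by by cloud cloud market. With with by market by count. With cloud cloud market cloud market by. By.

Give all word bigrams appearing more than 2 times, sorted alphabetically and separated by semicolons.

by by; by market; cloud market; market by

Bigram counts meeting the condition (more than 2 times):
  by by: 6
  by market: 3
  cloud market: 3
  market by: 4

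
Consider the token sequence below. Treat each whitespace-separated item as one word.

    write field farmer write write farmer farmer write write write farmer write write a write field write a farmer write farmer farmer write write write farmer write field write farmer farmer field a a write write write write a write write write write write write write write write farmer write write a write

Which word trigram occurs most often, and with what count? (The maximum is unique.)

Trigram frequencies (highest first):
  write write write: 11
  farmer write write: 5
  write write farmer: 4
  write farmer farmer: 3
  write farmer write: 3
  write write a: 3
  … (17 more, each ≤ 3)

"write write write", 11 times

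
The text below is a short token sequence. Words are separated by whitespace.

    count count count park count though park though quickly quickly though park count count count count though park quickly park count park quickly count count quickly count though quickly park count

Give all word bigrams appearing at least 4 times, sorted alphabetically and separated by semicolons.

Bigram counts meeting the condition (at least 4 times):
  count count: 6
  park count: 4

count count; park count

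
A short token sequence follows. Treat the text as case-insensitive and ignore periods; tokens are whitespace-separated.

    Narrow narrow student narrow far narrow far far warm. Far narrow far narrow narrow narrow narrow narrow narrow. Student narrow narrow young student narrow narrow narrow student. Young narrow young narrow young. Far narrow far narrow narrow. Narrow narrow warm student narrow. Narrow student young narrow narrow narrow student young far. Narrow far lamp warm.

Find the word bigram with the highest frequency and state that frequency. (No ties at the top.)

Bigram frequencies (highest first):
  narrow narrow: 15
  far narrow: 6
  narrow student: 5
  narrow far: 5
  student narrow: 4
  narrow young: 3
  … (11 more, each ≤ 3)

"narrow narrow", 15 times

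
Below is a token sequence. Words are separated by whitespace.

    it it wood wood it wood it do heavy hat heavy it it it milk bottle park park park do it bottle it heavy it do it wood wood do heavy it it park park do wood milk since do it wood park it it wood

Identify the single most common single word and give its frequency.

"it", 16 times

Unigram frequencies (highest first):
  it: 16
  wood: 8
  do: 6
  park: 6
  heavy: 4
  milk: 2
  … (3 more, each ≤ 2)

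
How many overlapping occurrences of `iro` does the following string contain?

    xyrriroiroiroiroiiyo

Sliding a length-3 window over the 20 characters (18 positions):
  position 5–7: iro
  position 8–10: iro
  position 11–13: iro
  position 14–16: iro

4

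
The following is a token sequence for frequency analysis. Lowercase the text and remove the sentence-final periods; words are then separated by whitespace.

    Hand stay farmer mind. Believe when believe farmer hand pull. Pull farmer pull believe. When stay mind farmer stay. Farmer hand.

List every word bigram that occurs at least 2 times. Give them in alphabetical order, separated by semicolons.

believe when; farmer hand; stay farmer

Bigram counts meeting the condition (at least 2 times):
  believe when: 2
  farmer hand: 2
  stay farmer: 2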